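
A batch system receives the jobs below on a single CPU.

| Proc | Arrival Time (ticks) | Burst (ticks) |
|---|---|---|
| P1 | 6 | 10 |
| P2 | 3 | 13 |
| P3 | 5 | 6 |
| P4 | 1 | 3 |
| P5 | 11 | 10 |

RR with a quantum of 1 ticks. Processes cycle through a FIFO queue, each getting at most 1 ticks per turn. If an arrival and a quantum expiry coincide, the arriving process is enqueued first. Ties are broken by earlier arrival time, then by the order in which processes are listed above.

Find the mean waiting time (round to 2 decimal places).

17.20

Timeline: | idle 0-1 | P4 1-3 | P2 3-4 | P4 4-5 | P2 5-6 | P3 6-7 | P1 7-8 | P2 8-9 | P3 9-10 | P1 10-11 | P2 11-12 | P3 12-13 | P5 13-14 | P1 14-15 | P2 15-16 | P3 16-17 | P5 17-18 | P1 18-19 | P2 19-20 | P3 20-21 | P5 21-22 | P1 22-23 | P2 23-24 | P3 24-25 | P5 25-26 | P1 26-27 | P2 27-28 | P5 28-29 | P1 29-30 | P2 30-31 | P5 31-32 | P1 32-33 | P2 33-34 | P5 34-35 | P1 35-36 | P2 36-37 | P5 37-38 | P1 38-39 | P2 39-40 | P5 40-41 | P2 41-42 | P5 42-43 |
Completion: P1=39  P2=42  P3=25  P4=5  P5=43
Waiting times: P1=23, P2=26, P3=14, P4=1, P5=22
Average waiting = (23+26+14+1+22) / 5 = 86/5 = 17.20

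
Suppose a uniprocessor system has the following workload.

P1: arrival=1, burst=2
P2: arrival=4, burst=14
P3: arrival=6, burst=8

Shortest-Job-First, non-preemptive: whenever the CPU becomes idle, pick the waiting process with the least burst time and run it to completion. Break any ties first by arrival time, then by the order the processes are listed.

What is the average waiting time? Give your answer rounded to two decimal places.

4.00

Schedule: | idle 0-1 | P1 1-3 | idle 3-4 | P2 4-18 | P3 18-26 |
Completion: P1=3  P2=18  P3=26
Waiting times: P1=0, P2=0, P3=12
Average waiting = (0+0+12) / 3 = 12/3 = 4.00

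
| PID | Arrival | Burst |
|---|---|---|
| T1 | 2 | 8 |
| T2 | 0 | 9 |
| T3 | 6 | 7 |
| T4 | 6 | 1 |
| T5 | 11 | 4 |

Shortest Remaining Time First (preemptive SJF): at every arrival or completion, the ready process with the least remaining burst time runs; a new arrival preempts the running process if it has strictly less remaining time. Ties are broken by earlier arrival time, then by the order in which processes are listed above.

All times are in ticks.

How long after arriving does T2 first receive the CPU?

0

Schedule: | T2 0-6 | T4 6-7 | T2 7-10 | T3 10-11 | T5 11-15 | T3 15-21 | T1 21-29 |
Completion: T1=29  T2=10  T3=21  T4=7  T5=15
Turnaround (C−A): T1=27  T2=10  T3=15  T4=1  T5=4
Response(T2) = first start − arrival = 0 − 0 = 0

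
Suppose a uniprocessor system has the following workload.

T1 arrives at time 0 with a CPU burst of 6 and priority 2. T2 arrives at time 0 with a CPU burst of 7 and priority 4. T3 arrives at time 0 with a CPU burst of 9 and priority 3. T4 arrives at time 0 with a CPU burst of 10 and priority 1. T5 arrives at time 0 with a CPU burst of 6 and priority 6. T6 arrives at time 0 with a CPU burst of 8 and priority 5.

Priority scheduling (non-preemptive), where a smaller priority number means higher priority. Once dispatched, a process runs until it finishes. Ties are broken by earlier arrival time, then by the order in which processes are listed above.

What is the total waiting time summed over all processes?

123

Timeline: | T4 0-10 | T1 10-16 | T3 16-25 | T2 25-32 | T6 32-40 | T5 40-46 |
Completion: T1=16  T2=32  T3=25  T4=10  T5=46  T6=40
Waiting = turnaround − burst: T1=10, T2=25, T3=16, T4=0, T5=40, T6=32
Total waiting = 10 + 25 + 16 + 0 + 40 + 32 = 123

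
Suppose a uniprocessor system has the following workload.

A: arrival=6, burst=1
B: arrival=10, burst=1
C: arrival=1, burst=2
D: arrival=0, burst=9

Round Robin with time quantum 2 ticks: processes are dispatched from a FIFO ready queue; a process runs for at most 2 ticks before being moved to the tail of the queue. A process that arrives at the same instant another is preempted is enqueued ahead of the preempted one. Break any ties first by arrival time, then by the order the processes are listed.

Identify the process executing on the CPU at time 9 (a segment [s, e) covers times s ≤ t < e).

D

Schedule: | D 0-2 | C 2-4 | D 4-6 | A 6-7 | D 7-11 | B 11-12 | D 12-13 |
Completion: A=7  B=12  C=4  D=13
Turnaround (C−A): A=1  B=2  C=3  D=13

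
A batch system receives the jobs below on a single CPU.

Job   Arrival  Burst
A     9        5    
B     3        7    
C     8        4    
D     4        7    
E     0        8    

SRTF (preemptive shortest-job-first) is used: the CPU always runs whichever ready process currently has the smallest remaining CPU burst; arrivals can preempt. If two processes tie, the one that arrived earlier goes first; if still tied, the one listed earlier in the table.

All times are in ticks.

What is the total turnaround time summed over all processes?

Timeline: | E 0-8 | C 8-12 | A 12-17 | B 17-24 | D 24-31 |
Completion: A=17  B=24  C=12  D=31  E=8
Turnaround (C−A): A=8  B=21  C=4  D=27  E=8
Turnaround = completion − arrival: A=8, B=21, C=4, D=27, E=8
Total turnaround = 8 + 21 + 4 + 27 + 8 = 68

68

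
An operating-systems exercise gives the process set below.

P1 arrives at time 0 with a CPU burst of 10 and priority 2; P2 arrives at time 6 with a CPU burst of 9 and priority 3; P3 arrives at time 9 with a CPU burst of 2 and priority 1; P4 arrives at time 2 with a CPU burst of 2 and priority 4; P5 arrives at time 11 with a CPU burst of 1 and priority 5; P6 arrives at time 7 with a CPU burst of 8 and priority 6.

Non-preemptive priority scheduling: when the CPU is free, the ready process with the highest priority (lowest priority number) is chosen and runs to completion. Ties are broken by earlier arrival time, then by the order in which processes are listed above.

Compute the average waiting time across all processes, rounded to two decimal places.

Timeline: | P1 0-10 | P3 10-12 | P2 12-21 | P4 21-23 | P5 23-24 | P6 24-32 |
Completion: P1=10  P2=21  P3=12  P4=23  P5=24  P6=32
Turnaround (C−A): P1=10  P2=15  P3=3  P4=21  P5=13  P6=25
Waiting times: P1=0, P2=6, P3=1, P4=19, P5=12, P6=17
Average waiting = (0+6+1+19+12+17) / 6 = 55/6 = 9.17

9.17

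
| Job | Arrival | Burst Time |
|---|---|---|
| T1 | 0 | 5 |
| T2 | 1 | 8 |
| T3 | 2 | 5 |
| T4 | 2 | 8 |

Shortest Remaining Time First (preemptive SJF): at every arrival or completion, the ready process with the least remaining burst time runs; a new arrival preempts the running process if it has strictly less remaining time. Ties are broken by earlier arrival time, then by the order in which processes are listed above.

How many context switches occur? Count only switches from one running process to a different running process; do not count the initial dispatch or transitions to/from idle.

3

Timeline: | T1 0-5 | T3 5-10 | T2 10-18 | T4 18-26 |
Completion: T1=5  T2=18  T3=10  T4=26
Turnaround (C−A): T1=5  T2=17  T3=8  T4=24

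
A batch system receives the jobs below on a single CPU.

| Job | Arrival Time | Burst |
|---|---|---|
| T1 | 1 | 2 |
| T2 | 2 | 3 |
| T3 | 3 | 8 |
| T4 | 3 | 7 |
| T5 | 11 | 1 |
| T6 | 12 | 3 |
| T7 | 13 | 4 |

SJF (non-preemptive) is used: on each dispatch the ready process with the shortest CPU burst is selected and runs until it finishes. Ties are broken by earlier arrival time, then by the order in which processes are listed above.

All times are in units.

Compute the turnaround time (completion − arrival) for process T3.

Schedule: | idle 0-1 | T1 1-3 | T2 3-6 | T4 6-13 | T5 13-14 | T6 14-17 | T7 17-21 | T3 21-29 |
Completion: T1=3  T2=6  T3=29  T4=13  T5=14  T6=17  T7=21
Turnaround (C−A): T1=2  T2=4  T3=26  T4=10  T5=3  T6=5  T7=8
Turnaround(T3) = completion − arrival = 29 − 3 = 26

26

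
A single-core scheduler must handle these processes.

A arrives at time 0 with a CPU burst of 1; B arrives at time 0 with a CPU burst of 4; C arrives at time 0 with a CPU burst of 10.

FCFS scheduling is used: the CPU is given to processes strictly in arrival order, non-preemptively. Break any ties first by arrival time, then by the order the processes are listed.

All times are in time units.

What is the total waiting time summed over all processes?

Gantt: | A 0-1 | B 1-5 | C 5-15 |
Completion: A=1  B=5  C=15
Waiting = turnaround − burst: A=0, B=1, C=5
Total waiting = 0 + 1 + 5 = 6

6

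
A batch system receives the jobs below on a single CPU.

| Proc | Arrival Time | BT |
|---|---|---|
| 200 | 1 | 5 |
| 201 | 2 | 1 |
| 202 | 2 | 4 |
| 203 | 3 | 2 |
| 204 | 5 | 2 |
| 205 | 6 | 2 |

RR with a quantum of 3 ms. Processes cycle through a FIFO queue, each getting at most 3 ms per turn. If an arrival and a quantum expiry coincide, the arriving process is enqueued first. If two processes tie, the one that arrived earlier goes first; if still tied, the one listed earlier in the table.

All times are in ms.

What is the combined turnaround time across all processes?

55

Timeline: | idle 0-1 | 200 1-4 | 201 4-5 | 202 5-8 | 203 8-10 | 200 10-12 | 204 12-14 | 205 14-16 | 202 16-17 |
Completion: 200=12  201=5  202=17  203=10  204=14  205=16
Turnaround (C−A): 200=11  201=3  202=15  203=7  204=9  205=10
Turnaround = completion − arrival: 200=11, 201=3, 202=15, 203=7, 204=9, 205=10
Total turnaround = 11 + 3 + 15 + 7 + 9 + 10 = 55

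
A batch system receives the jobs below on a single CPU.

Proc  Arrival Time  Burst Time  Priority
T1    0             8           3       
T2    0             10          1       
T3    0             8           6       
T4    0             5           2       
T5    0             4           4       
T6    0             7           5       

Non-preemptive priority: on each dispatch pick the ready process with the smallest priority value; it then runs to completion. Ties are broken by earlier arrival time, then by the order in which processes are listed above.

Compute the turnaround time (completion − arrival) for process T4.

Timeline: | T2 0-10 | T4 10-15 | T1 15-23 | T5 23-27 | T6 27-34 | T3 34-42 |
Completion: T1=23  T2=10  T3=42  T4=15  T5=27  T6=34
Turnaround(T4) = completion − arrival = 15 − 0 = 15

15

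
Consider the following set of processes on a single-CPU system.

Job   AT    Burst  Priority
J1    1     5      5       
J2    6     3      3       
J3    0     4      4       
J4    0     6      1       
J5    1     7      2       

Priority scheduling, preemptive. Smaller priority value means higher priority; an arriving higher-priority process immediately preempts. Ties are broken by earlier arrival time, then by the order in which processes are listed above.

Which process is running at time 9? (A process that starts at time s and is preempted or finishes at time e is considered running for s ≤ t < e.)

Timeline: | J4 0-6 | J5 6-13 | J2 13-16 | J3 16-20 | J1 20-25 |
Completion: J1=25  J2=16  J3=20  J4=6  J5=13

J5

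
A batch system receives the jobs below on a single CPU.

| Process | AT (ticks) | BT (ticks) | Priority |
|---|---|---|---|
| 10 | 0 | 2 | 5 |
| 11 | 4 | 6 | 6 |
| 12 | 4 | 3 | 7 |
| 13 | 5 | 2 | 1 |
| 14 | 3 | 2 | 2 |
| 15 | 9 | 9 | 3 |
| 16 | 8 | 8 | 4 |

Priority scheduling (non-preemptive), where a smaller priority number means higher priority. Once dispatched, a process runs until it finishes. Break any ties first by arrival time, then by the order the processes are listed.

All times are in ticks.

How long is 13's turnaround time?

2

Timeline: | 10 0-2 | idle 2-3 | 14 3-5 | 13 5-7 | 11 7-13 | 15 13-22 | 16 22-30 | 12 30-33 |
Completion: 10=2  11=13  12=33  13=7  14=5  15=22  16=30
Turnaround(13) = completion − arrival = 7 − 5 = 2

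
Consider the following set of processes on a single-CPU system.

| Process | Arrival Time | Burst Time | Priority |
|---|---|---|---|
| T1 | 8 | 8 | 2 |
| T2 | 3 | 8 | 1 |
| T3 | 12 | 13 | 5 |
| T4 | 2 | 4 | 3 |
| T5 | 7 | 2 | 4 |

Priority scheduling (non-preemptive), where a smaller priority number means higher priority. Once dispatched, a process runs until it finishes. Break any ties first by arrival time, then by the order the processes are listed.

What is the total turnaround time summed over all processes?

71

Gantt: | idle 0-2 | T4 2-6 | T2 6-14 | T1 14-22 | T5 22-24 | T3 24-37 |
Completion: T1=22  T2=14  T3=37  T4=6  T5=24
Turnaround (C−A): T1=14  T2=11  T3=25  T4=4  T5=17
Turnaround = completion − arrival: T1=14, T2=11, T3=25, T4=4, T5=17
Total turnaround = 14 + 11 + 25 + 4 + 17 = 71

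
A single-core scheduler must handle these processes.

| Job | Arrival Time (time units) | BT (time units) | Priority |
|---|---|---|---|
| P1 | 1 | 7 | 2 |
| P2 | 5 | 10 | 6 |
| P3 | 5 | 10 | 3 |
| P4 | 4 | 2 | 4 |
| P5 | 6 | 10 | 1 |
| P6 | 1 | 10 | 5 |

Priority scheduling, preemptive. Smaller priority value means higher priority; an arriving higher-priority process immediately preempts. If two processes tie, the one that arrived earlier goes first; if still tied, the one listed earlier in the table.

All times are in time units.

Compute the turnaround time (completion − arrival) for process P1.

17

Schedule: | idle 0-1 | P1 1-6 | P5 6-16 | P1 16-18 | P3 18-28 | P4 28-30 | P6 30-40 | P2 40-50 |
Completion: P1=18  P2=50  P3=28  P4=30  P5=16  P6=40
Turnaround (C−A): P1=17  P2=45  P3=23  P4=26  P5=10  P6=39
Turnaround(P1) = completion − arrival = 18 − 1 = 17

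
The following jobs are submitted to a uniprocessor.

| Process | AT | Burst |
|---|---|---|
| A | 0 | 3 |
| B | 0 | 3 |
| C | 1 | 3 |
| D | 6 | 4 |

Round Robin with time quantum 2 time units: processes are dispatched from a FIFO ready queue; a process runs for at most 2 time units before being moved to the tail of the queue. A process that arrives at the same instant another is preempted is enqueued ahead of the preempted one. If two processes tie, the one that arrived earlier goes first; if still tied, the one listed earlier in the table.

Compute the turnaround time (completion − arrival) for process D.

Gantt: | A 0-2 | B 2-4 | C 4-6 | A 6-7 | B 7-8 | D 8-10 | C 10-11 | D 11-13 |
Completion: A=7  B=8  C=11  D=13
Turnaround (C−A): A=7  B=8  C=10  D=7
Turnaround(D) = completion − arrival = 13 − 6 = 7

7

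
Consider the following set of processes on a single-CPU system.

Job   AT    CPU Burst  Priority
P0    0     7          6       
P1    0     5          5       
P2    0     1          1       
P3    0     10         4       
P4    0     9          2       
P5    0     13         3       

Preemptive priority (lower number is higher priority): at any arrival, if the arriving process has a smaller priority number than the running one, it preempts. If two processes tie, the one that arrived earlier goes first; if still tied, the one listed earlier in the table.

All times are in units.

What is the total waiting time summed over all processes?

105

Gantt: | P2 0-1 | P4 1-10 | P5 10-23 | P3 23-33 | P1 33-38 | P0 38-45 |
Completion: P0=45  P1=38  P2=1  P3=33  P4=10  P5=23
Turnaround (C−A): P0=45  P1=38  P2=1  P3=33  P4=10  P5=23
Waiting = turnaround − burst: P0=38, P1=33, P2=0, P3=23, P4=1, P5=10
Total waiting = 38 + 33 + 0 + 23 + 1 + 10 = 105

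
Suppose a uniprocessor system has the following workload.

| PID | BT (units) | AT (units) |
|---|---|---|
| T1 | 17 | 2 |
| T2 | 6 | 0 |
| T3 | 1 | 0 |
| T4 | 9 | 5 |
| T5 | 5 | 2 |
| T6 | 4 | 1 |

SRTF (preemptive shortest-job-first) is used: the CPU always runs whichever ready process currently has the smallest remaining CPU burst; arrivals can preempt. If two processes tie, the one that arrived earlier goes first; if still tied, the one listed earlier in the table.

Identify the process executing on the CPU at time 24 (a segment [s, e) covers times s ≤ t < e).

Schedule: | T3 0-1 | T6 1-5 | T5 5-10 | T2 10-16 | T4 16-25 | T1 25-42 |
Completion: T1=42  T2=16  T3=1  T4=25  T5=10  T6=5
Turnaround (C−A): T1=40  T2=16  T3=1  T4=20  T5=8  T6=4

T4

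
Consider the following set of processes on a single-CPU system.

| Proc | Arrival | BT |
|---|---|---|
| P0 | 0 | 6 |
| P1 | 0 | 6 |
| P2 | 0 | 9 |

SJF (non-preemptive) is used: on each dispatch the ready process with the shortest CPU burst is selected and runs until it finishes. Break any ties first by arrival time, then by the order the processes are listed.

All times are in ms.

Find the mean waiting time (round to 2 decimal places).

6.00

Gantt: | P0 0-6 | P1 6-12 | P2 12-21 |
Completion: P0=6  P1=12  P2=21
Waiting times: P0=0, P1=6, P2=12
Average waiting = (0+6+12) / 3 = 18/3 = 6.00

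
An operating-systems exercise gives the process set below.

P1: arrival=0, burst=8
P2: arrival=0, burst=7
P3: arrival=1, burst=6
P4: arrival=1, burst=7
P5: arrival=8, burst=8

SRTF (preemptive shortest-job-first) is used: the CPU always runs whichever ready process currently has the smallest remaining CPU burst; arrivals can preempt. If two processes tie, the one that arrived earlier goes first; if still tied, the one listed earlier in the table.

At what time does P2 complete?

Gantt: | P2 0-7 | P3 7-13 | P4 13-20 | P1 20-28 | P5 28-36 |
Completion: P1=28  P2=7  P3=13  P4=20  P5=36
Turnaround (C−A): P1=28  P2=7  P3=12  P4=19  P5=28

7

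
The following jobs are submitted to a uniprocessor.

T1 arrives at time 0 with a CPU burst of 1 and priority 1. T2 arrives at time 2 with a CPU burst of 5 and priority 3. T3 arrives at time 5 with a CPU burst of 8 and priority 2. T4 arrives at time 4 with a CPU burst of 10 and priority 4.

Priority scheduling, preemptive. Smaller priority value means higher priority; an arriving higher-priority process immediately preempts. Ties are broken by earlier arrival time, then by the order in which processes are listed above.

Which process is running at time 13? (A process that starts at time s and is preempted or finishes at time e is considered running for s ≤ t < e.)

T2

Gantt: | T1 0-1 | idle 1-2 | T2 2-5 | T3 5-13 | T2 13-15 | T4 15-25 |
Completion: T1=1  T2=15  T3=13  T4=25
Turnaround (C−A): T1=1  T2=13  T3=8  T4=21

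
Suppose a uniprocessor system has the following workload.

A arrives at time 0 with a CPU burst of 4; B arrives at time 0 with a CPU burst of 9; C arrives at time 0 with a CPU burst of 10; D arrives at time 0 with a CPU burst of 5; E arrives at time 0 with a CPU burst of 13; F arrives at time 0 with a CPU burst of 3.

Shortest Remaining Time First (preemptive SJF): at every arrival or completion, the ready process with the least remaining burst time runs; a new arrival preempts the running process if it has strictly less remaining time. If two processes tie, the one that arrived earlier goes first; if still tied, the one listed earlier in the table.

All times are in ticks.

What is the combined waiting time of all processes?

74

Schedule: | F 0-3 | A 3-7 | D 7-12 | B 12-21 | C 21-31 | E 31-44 |
Completion: A=7  B=21  C=31  D=12  E=44  F=3
Waiting = turnaround − burst: A=3, B=12, C=21, D=7, E=31, F=0
Total waiting = 3 + 12 + 21 + 7 + 31 + 0 = 74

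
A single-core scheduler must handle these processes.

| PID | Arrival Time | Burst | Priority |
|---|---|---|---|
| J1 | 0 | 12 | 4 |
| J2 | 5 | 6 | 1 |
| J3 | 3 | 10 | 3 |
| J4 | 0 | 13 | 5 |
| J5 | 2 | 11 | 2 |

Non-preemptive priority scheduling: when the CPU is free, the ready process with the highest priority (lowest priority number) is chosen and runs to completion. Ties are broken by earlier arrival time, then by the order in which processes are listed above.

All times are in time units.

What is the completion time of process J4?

Timeline: | J1 0-12 | J2 12-18 | J5 18-29 | J3 29-39 | J4 39-52 |
Completion: J1=12  J2=18  J3=39  J4=52  J5=29

52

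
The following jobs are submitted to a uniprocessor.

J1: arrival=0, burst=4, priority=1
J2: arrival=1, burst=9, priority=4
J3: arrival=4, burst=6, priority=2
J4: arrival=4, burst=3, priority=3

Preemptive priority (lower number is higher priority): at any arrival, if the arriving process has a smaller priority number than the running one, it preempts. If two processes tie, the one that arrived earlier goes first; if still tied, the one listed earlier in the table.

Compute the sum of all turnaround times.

40

Gantt: | J1 0-4 | J3 4-10 | J4 10-13 | J2 13-22 |
Completion: J1=4  J2=22  J3=10  J4=13
Turnaround = completion − arrival: J1=4, J2=21, J3=6, J4=9
Total turnaround = 4 + 21 + 6 + 9 = 40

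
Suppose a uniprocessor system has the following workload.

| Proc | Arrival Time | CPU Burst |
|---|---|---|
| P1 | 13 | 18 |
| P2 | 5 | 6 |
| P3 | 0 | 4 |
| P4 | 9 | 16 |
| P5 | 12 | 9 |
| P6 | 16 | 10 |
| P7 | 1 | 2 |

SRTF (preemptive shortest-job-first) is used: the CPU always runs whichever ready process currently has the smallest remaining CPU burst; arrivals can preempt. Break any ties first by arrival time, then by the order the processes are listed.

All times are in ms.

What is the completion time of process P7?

Timeline: | P3 0-1 | P7 1-3 | P3 3-6 | P2 6-12 | P5 12-21 | P6 21-31 | P4 31-47 | P1 47-65 |
Completion: P1=65  P2=12  P3=6  P4=47  P5=21  P6=31  P7=3

3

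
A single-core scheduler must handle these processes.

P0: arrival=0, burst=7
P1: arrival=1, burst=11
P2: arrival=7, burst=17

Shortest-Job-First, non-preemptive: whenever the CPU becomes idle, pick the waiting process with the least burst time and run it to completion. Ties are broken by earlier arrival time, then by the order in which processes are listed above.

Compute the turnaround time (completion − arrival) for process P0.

7

Gantt: | P0 0-7 | P1 7-18 | P2 18-35 |
Completion: P0=7  P1=18  P2=35
Turnaround(P0) = completion − arrival = 7 − 0 = 7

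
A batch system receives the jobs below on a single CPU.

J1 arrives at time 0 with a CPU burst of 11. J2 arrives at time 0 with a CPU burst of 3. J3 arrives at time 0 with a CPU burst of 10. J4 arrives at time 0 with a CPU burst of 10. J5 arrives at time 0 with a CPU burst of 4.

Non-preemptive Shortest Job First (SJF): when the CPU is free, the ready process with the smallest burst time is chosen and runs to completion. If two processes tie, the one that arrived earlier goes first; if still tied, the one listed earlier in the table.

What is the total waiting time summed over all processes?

54

Timeline: | J2 0-3 | J5 3-7 | J3 7-17 | J4 17-27 | J1 27-38 |
Completion: J1=38  J2=3  J3=17  J4=27  J5=7
Waiting = turnaround − burst: J1=27, J2=0, J3=7, J4=17, J5=3
Total waiting = 27 + 0 + 7 + 17 + 3 = 54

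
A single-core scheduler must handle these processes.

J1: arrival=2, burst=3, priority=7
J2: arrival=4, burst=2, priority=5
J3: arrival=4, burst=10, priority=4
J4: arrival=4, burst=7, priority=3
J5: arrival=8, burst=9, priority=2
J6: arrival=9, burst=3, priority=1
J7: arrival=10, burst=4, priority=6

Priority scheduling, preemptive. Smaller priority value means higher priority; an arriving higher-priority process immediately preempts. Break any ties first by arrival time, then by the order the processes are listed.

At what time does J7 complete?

Gantt: | idle 0-2 | J1 2-4 | J4 4-8 | J5 8-9 | J6 9-12 | J5 12-20 | J4 20-23 | J3 23-33 | J2 33-35 | J7 35-39 | J1 39-40 |
Completion: J1=40  J2=35  J3=33  J4=23  J5=20  J6=12  J7=39
Turnaround (C−A): J1=38  J2=31  J3=29  J4=19  J5=12  J6=3  J7=29

39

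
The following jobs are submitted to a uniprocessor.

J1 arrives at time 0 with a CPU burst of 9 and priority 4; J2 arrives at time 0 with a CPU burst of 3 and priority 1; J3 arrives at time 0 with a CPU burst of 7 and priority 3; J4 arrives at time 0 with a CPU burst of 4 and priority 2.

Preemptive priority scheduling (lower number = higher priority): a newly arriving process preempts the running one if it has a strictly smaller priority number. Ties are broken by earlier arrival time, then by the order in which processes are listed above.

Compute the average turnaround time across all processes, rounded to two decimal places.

11.75

Schedule: | J2 0-3 | J4 3-7 | J3 7-14 | J1 14-23 |
Completion: J1=23  J2=3  J3=14  J4=7
Turnaround times: J1=23, J2=3, J3=14, J4=7
Average turnaround = (23+3+14+7) / 4 = 47/4 = 11.75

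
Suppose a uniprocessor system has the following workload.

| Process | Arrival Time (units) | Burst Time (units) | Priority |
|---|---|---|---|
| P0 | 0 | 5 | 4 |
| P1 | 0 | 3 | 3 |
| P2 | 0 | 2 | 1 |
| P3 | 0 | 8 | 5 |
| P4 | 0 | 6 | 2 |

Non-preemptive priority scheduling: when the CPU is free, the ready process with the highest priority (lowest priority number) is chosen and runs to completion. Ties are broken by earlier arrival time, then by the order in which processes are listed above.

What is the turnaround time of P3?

Timeline: | P2 0-2 | P4 2-8 | P1 8-11 | P0 11-16 | P3 16-24 |
Completion: P0=16  P1=11  P2=2  P3=24  P4=8
Turnaround(P3) = completion − arrival = 24 − 0 = 24

24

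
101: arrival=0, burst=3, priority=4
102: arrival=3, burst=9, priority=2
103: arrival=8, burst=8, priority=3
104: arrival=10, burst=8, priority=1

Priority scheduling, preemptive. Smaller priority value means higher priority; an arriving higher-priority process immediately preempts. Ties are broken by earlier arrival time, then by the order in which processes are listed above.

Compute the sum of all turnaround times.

Schedule: | 101 0-3 | 102 3-10 | 104 10-18 | 102 18-20 | 103 20-28 |
Completion: 101=3  102=20  103=28  104=18
Turnaround = completion − arrival: 101=3, 102=17, 103=20, 104=8
Total turnaround = 3 + 17 + 20 + 8 = 48

48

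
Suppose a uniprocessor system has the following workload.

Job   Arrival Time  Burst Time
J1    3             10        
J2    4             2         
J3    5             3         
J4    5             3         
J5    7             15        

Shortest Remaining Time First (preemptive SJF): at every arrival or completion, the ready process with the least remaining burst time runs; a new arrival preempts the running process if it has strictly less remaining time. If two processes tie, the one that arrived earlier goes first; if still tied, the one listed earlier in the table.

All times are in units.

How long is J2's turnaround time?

Timeline: | idle 0-3 | J1 3-4 | J2 4-6 | J3 6-9 | J4 9-12 | J1 12-21 | J5 21-36 |
Completion: J1=21  J2=6  J3=9  J4=12  J5=36
Turnaround(J2) = completion − arrival = 6 − 4 = 2

2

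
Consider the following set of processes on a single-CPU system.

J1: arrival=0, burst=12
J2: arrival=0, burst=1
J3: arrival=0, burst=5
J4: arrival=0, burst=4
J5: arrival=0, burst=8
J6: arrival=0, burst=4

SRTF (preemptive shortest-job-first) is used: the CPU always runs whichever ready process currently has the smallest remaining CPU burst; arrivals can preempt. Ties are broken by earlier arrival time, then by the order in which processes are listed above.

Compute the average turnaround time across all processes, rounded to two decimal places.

14.17

Gantt: | J2 0-1 | J4 1-5 | J6 5-9 | J3 9-14 | J5 14-22 | J1 22-34 |
Completion: J1=34  J2=1  J3=14  J4=5  J5=22  J6=9
Turnaround (C−A): J1=34  J2=1  J3=14  J4=5  J5=22  J6=9
Turnaround times: J1=34, J2=1, J3=14, J4=5, J5=22, J6=9
Average turnaround = (34+1+14+5+22+9) / 6 = 85/6 = 14.17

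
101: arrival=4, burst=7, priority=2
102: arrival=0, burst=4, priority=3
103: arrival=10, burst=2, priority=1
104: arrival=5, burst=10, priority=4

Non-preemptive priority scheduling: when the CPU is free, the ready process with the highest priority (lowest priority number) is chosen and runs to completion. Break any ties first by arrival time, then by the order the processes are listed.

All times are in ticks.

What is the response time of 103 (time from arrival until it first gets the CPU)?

Gantt: | 102 0-4 | 101 4-11 | 103 11-13 | 104 13-23 |
Completion: 101=11  102=4  103=13  104=23
Turnaround (C−A): 101=7  102=4  103=3  104=18
Response(103) = first start − arrival = 11 − 10 = 1

1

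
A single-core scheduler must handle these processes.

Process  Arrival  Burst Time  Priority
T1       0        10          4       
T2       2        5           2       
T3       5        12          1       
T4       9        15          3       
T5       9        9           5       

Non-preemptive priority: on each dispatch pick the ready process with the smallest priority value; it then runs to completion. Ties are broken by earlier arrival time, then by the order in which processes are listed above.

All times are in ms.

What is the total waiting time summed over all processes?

Gantt: | T1 0-10 | T3 10-22 | T2 22-27 | T4 27-42 | T5 42-51 |
Completion: T1=10  T2=27  T3=22  T4=42  T5=51
Waiting = turnaround − burst: T1=0, T2=20, T3=5, T4=18, T5=33
Total waiting = 0 + 20 + 5 + 18 + 33 = 76

76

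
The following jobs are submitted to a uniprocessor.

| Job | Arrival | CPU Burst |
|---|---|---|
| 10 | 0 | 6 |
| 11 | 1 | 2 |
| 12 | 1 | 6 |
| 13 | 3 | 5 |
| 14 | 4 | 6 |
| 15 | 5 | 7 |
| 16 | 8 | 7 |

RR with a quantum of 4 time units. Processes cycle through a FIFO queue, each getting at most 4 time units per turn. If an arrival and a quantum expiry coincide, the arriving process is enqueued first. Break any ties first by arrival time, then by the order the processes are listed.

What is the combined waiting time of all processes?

Schedule: | 10 0-4 | 11 4-6 | 12 6-10 | 13 10-14 | 14 14-18 | 10 18-20 | 15 20-24 | 16 24-28 | 12 28-30 | 13 30-31 | 14 31-33 | 15 33-36 | 16 36-39 |
Completion: 10=20  11=6  12=30  13=31  14=33  15=36  16=39
Waiting = turnaround − burst: 10=14, 11=3, 12=23, 13=23, 14=23, 15=24, 16=24
Total waiting = 14 + 3 + 23 + 23 + 23 + 24 + 24 = 134

134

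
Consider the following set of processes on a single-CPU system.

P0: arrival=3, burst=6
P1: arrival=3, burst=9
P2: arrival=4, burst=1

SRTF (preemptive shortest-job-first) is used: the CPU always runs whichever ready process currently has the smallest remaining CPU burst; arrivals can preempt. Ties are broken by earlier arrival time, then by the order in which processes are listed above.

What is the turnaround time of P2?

Schedule: | idle 0-3 | P0 3-4 | P2 4-5 | P0 5-10 | P1 10-19 |
Completion: P0=10  P1=19  P2=5
Turnaround (C−A): P0=7  P1=16  P2=1
Turnaround(P2) = completion − arrival = 5 − 4 = 1

1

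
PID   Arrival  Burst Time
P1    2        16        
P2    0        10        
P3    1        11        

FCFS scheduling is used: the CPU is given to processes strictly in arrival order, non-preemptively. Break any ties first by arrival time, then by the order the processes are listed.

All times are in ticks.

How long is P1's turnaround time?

Timeline: | P2 0-10 | P3 10-21 | P1 21-37 |
Completion: P1=37  P2=10  P3=21
Turnaround (C−A): P1=35  P2=10  P3=20
Turnaround(P1) = completion − arrival = 37 − 2 = 35

35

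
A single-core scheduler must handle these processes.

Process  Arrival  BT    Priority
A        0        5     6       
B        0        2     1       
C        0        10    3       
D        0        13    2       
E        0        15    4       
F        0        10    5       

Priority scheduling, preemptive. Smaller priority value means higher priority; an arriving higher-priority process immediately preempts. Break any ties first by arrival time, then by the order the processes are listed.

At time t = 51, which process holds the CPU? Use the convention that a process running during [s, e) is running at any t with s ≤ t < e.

A

Gantt: | B 0-2 | D 2-15 | C 15-25 | E 25-40 | F 40-50 | A 50-55 |
Completion: A=55  B=2  C=25  D=15  E=40  F=50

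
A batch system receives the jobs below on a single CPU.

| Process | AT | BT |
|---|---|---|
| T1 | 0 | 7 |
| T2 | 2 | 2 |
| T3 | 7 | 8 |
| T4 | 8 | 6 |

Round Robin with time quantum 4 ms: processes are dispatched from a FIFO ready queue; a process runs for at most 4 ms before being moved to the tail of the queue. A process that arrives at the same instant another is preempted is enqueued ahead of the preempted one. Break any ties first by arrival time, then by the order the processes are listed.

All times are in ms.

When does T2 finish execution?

Timeline: | T1 0-4 | T2 4-6 | T1 6-9 | T3 9-13 | T4 13-17 | T3 17-21 | T4 21-23 |
Completion: T1=9  T2=6  T3=21  T4=23

6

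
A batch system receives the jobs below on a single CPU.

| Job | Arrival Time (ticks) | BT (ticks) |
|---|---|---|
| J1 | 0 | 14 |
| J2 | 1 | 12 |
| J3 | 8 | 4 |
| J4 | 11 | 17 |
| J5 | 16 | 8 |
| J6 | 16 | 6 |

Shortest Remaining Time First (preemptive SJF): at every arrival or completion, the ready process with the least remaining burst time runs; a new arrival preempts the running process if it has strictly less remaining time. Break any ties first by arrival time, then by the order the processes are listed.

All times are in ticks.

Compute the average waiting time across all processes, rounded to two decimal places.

12.50

Timeline: | J1 0-1 | J2 1-8 | J3 8-12 | J2 12-17 | J6 17-23 | J5 23-31 | J1 31-44 | J4 44-61 |
Completion: J1=44  J2=17  J3=12  J4=61  J5=31  J6=23
Turnaround (C−A): J1=44  J2=16  J3=4  J4=50  J5=15  J6=7
Waiting times: J1=30, J2=4, J3=0, J4=33, J5=7, J6=1
Average waiting = (30+4+0+33+7+1) / 6 = 75/6 = 12.50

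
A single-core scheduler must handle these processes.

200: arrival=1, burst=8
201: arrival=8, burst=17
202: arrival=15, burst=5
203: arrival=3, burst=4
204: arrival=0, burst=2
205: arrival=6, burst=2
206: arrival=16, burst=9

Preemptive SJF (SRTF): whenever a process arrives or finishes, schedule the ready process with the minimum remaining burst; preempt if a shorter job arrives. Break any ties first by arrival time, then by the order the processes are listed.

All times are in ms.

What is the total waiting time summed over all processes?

Gantt: | 204 0-2 | 200 2-3 | 203 3-7 | 205 7-9 | 200 9-16 | 202 16-21 | 206 21-30 | 201 30-47 |
Completion: 200=16  201=47  202=21  203=7  204=2  205=9  206=30
Waiting = turnaround − burst: 200=7, 201=22, 202=1, 203=0, 204=0, 205=1, 206=5
Total waiting = 7 + 22 + 1 + 0 + 0 + 1 + 5 = 36

36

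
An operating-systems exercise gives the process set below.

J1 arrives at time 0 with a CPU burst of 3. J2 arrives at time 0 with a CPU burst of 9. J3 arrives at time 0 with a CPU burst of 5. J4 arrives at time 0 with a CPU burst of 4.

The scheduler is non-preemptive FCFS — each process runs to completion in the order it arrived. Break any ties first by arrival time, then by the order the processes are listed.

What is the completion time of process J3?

Schedule: | J1 0-3 | J2 3-12 | J3 12-17 | J4 17-21 |
Completion: J1=3  J2=12  J3=17  J4=21

17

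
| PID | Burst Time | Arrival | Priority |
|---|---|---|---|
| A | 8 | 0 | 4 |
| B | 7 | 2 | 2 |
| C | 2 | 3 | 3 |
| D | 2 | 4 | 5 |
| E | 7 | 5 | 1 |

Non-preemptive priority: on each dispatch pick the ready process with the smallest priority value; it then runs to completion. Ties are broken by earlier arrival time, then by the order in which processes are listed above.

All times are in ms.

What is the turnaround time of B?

20

Schedule: | A 0-8 | E 8-15 | B 15-22 | C 22-24 | D 24-26 |
Completion: A=8  B=22  C=24  D=26  E=15
Turnaround (C−A): A=8  B=20  C=21  D=22  E=10
Turnaround(B) = completion − arrival = 22 − 2 = 20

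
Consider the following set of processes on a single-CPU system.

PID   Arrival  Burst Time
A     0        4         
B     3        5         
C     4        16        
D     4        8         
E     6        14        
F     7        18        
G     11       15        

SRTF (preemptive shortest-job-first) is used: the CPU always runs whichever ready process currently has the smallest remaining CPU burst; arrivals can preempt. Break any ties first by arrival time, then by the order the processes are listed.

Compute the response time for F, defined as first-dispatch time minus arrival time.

55

Timeline: | A 0-4 | B 4-9 | D 9-17 | E 17-31 | G 31-46 | C 46-62 | F 62-80 |
Completion: A=4  B=9  C=62  D=17  E=31  F=80  G=46
Turnaround (C−A): A=4  B=6  C=58  D=13  E=25  F=73  G=35
Response(F) = first start − arrival = 62 − 7 = 55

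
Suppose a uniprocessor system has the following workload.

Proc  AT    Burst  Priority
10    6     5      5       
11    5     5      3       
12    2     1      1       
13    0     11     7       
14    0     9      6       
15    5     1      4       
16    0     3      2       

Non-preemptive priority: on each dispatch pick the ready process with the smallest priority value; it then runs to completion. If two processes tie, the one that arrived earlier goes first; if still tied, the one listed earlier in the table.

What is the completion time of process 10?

24

Gantt: | 16 0-3 | 12 3-4 | 14 4-13 | 11 13-18 | 15 18-19 | 10 19-24 | 13 24-35 |
Completion: 10=24  11=18  12=4  13=35  14=13  15=19  16=3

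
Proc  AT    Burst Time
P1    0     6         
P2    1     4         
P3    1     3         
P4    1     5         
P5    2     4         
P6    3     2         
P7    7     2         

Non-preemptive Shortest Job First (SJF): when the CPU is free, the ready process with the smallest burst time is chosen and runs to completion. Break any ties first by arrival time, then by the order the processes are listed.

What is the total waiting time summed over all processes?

Schedule: | P1 0-6 | P6 6-8 | P7 8-10 | P3 10-13 | P2 13-17 | P5 17-21 | P4 21-26 |
Completion: P1=6  P2=17  P3=13  P4=26  P5=21  P6=8  P7=10
Waiting = turnaround − burst: P1=0, P2=12, P3=9, P4=20, P5=15, P6=3, P7=1
Total waiting = 0 + 12 + 9 + 20 + 15 + 3 + 1 = 60

60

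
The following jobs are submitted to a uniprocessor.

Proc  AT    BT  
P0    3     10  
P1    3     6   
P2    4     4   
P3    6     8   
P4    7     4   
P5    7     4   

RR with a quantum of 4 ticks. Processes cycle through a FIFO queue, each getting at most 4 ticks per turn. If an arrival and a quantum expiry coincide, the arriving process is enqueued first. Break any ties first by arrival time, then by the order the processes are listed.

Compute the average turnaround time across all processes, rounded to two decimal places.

Timeline: | idle 0-3 | P0 3-7 | P1 7-11 | P2 11-15 | P3 15-19 | P4 19-23 | P5 23-27 | P0 27-31 | P1 31-33 | P3 33-37 | P0 37-39 |
Completion: P0=39  P1=33  P2=15  P3=37  P4=23  P5=27
Turnaround (C−A): P0=36  P1=30  P2=11  P3=31  P4=16  P5=20
Turnaround times: P0=36, P1=30, P2=11, P3=31, P4=16, P5=20
Average turnaround = (36+30+11+31+16+20) / 6 = 144/6 = 24.00

24.00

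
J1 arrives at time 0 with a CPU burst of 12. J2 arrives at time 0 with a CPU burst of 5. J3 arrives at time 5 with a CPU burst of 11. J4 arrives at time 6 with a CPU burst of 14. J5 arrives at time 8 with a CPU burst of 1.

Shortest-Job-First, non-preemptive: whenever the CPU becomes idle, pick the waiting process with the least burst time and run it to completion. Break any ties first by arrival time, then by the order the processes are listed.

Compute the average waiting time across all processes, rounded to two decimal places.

9.60

Gantt: | J2 0-5 | J3 5-16 | J5 16-17 | J1 17-29 | J4 29-43 |
Completion: J1=29  J2=5  J3=16  J4=43  J5=17
Waiting times: J1=17, J2=0, J3=0, J4=23, J5=8
Average waiting = (17+0+0+23+8) / 5 = 48/5 = 9.60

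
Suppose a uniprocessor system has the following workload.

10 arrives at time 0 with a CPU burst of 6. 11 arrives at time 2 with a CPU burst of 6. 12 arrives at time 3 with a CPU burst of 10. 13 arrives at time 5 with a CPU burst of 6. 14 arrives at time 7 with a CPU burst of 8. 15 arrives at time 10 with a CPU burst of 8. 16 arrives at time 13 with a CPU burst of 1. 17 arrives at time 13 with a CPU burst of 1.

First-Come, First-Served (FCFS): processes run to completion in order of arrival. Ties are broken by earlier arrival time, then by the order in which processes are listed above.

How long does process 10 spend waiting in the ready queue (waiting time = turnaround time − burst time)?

0

Timeline: | 10 0-6 | 11 6-12 | 12 12-22 | 13 22-28 | 14 28-36 | 15 36-44 | 16 44-45 | 17 45-46 |
Completion: 10=6  11=12  12=22  13=28  14=36  15=44  16=45  17=46
Turnaround (C−A): 10=6  11=10  12=19  13=23  14=29  15=34  16=32  17=33
Waiting(10) = turnaround − burst = 6 − 6 = 0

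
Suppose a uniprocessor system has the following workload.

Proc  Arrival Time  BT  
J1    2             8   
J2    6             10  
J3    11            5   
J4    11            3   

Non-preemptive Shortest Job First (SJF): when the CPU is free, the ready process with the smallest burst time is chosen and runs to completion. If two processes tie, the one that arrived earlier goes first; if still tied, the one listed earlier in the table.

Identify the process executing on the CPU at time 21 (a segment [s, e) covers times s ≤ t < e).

J4

Timeline: | idle 0-2 | J1 2-10 | J2 10-20 | J4 20-23 | J3 23-28 |
Completion: J1=10  J2=20  J3=28  J4=23
Turnaround (C−A): J1=8  J2=14  J3=17  J4=12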